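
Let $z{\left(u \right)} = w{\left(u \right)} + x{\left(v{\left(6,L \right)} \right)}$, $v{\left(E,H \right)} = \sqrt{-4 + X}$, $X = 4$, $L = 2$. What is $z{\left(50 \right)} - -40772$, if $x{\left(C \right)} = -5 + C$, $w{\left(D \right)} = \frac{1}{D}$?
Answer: $\frac{2038351}{50} \approx 40767.0$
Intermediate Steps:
$v{\left(E,H \right)} = 0$ ($v{\left(E,H \right)} = \sqrt{-4 + 4} = \sqrt{0} = 0$)
$z{\left(u \right)} = -5 + \frac{1}{u}$ ($z{\left(u \right)} = \frac{1}{u} + \left(-5 + 0\right) = \frac{1}{u} - 5 = -5 + \frac{1}{u}$)
$z{\left(50 \right)} - -40772 = \left(-5 + \frac{1}{50}\right) - -40772 = \left(-5 + \frac{1}{50}\right) + 40772 = - \frac{249}{50} + 40772 = \frac{2038351}{50}$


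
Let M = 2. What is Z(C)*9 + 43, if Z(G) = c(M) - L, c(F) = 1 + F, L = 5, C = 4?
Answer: 25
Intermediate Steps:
Z(G) = -2 (Z(G) = (1 + 2) - 1*5 = 3 - 5 = -2)
Z(C)*9 + 43 = -2*9 + 43 = -18 + 43 = 25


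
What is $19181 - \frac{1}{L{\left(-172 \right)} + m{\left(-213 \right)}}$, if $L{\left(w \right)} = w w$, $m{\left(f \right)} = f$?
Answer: $\frac{563365150}{29371} \approx 19181.0$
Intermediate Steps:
$L{\left(w \right)} = w^{2}$
$19181 - \frac{1}{L{\left(-172 \right)} + m{\left(-213 \right)}} = 19181 - \frac{1}{\left(-172\right)^{2} - 213} = 19181 - \frac{1}{29584 - 213} = 19181 - \frac{1}{29371} = \frac{563365150}{29371}$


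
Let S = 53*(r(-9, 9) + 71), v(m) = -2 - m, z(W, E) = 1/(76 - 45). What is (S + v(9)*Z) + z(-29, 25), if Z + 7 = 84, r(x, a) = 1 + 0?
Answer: 92040/31 ≈ 2969.0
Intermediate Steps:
r(x, a) = 1
z(W, E) = 1/31
Z = 77 (Z = -7 + 84 = 77)
S = 3816 (S = 53*(1 + 71) = 53*72 = 3816)
(S + v(9)*Z) + z(-29, 25) = (3816 + (-2 - 1*9)*77) + 1/31 = (3816 + (-2 - 9)*77) + 1/31 = (3816 - 11*77) + 1/31 = (3816 - 847) + 1/31 = 2969 + 1/31 = 92040/31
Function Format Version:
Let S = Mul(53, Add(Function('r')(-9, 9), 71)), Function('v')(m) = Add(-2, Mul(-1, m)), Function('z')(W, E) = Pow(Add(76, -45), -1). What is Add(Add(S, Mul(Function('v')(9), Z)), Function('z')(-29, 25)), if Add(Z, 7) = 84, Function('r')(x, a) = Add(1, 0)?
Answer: Rational(92040, 31) ≈ 2969.0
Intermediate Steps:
Function('r')(x, a) = 1
Function('z')(W, E) = Rational(1, 31) (Function('z')(W, E) = Pow(31, -1) = Rational(1, 31))
Z = 77 (Z = Add(-7, 84) = 77)
S = 3816 (S = Mul(53, Add(1, 71)) = Mul(53, 72) = 3816)
Add(Add(S, Mul(Function('v')(9), Z)), Function('z')(-29, 25)) = Add(Add(3816, Mul(Add(-2, Mul(-1, 9)), 77)), Rational(1, 31)) = Add(Add(3816, Mul(Add(-2, -9), 77)), Rational(1, 31)) = Add(Add(3816, Mul(-11, 77)), Rational(1, 31)) = Add(Add(3816, -847), Rational(1, 31)) = Add(2969, Rational(1, 31)) = Rational(92040, 31)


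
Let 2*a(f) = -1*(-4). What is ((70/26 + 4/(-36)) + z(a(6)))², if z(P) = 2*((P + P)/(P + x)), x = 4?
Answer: 209764/13689 ≈ 15.324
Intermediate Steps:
a(f) = 2 (a(f) = (-1*(-4))/2 = (½)*4 = 2)
z(P) = 4*P/(4 + P) (z(P) = 2*((P + P)/(P + 4)) = 2*((2*P)/(4 + P)) = 2*(2*P/(4 + P)) = 4*P/(4 + P))
((70/26 + 4/(-36)) + z(a(6)))² = ((70/26 + 4/(-36)) + 4*2/(4 + 2))² = ((70*(1/26) + 4*(-1/36)) + 4*2/6)² = ((35/13 - ⅑) + 4*2*(⅙))² = (302/117 + 4/3)² = (458/117)² = 209764/13689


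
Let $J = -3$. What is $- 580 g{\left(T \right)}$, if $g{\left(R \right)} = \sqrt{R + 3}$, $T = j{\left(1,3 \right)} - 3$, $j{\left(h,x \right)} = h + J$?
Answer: $- 580 i \sqrt{2} \approx - 820.24 i$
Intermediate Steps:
$j{\left(h,x \right)} = -3 + h$ ($j{\left(h,x \right)} = h - 3 = -3 + h$)
$T = -5$ ($T = \left(-3 + 1\right) - 3 = -2 - 3 = -5$)
$g{\left(R \right)} = \sqrt{3 + R}$
$- 580 g{\left(T \right)} = - 580 \sqrt{3 - 5} = - 580 \sqrt{-2} = - 580 i \sqrt{2}$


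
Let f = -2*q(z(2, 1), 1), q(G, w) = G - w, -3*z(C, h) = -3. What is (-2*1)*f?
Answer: 0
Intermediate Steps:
z(C, h) = 1 (z(C, h) = -⅓*(-3) = 1)
f = 0 (f = -2*(1 - 1*1) = -2*(1 - 1) = -2*0 = 0)
(-2*1)*f = -2*1*0 = -2*0 = 0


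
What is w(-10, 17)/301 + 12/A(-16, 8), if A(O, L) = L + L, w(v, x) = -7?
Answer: 125/172 ≈ 0.72674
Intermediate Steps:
A(O, L) = 2*L
w(-10, 17)/301 + 12/A(-16, 8) = -7/301 + 12/((2*8)) = -7*1/301 + 12/16 = -1/43 + 12*(1/16) = -1/43 + ¾ = 125/172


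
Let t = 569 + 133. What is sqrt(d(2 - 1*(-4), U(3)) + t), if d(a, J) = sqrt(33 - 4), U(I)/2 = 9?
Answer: sqrt(702 + sqrt(29)) ≈ 26.597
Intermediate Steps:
U(I) = 18 (U(I) = 2*9 = 18)
t = 702
d(a, J) = sqrt(29)
sqrt(d(2 - 1*(-4), U(3)) + t) = sqrt(sqrt(29) + 702) = sqrt(702 + sqrt(29))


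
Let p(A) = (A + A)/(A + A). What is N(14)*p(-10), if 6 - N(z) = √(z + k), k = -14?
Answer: 6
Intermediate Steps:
N(z) = 6 - √(-14 + z) (N(z) = 6 - √(z - 14) = 6 - √(-14 + z))
p(A) = 1 (p(A) = (2*A)/((2*A)) = (2*A)*(1/(2*A)) = 1)
N(14)*p(-10) = (6 - √(-14 + 14))*1 = (6 - √0)*1 = (6 - 1*0)*1 = (6 + 0)*1 = 6*1 = 6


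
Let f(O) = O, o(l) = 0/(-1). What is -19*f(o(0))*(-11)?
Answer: 0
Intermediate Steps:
o(l) = 0 (o(l) = 0*(-1) = 0)
-19*f(o(0))*(-11) = -19*0*(-11) = 0*(-11) = 0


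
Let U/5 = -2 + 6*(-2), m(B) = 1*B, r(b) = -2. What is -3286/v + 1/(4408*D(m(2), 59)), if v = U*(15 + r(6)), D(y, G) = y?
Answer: 14485143/4011280 ≈ 3.6111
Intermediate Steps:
m(B) = B
U = -70 (U = 5*(-2 + 6*(-2)) = 5*(-2 - 12) = 5*(-14) = -70)
v = -910 (v = -70*(15 - 2) = -70*13 = -910)
-3286/v + 1/(4408*D(m(2), 59)) = -3286/(-910) + 1/(4408*2) = -3286*(-1/910) + (1/4408)*(½) = 1643/455 + 1/8816 = 14485143/4011280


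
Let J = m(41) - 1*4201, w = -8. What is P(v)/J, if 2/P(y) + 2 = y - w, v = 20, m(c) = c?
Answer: -1/54080 ≈ -1.8491e-5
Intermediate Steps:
P(y) = 2/(6 + y) (P(y) = 2/(-2 + (y - 1*(-8))) = 2/(-2 + (y + 8)) = 2/(-2 + (8 + y)) = 2/(6 + y))
J = -4160 (J = 41 - 1*4201 = 41 - 4201 = -4160)
P(v)/J = (2/(6 + 20))/(-4160) = (2/26)*(-1/4160) = (2*(1/26))*(-1/4160) = (1/13)*(-1/4160) = -1/54080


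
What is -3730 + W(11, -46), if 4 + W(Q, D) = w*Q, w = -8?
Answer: -3822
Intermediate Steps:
W(Q, D) = -4 - 8*Q
-3730 + W(11, -46) = -3730 + (-4 - 8*11) = -3730 + (-4 - 88) = -3730 - 92 = -3822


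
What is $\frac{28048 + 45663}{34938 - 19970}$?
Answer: $\frac{73711}{14968} \approx 4.9246$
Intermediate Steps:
$\frac{28048 + 45663}{34938 - 19970} = \frac{73711}{14968}$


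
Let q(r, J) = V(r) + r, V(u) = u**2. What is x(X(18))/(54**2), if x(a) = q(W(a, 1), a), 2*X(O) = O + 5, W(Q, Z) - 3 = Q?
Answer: 899/11664 ≈ 0.077075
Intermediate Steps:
W(Q, Z) = 3 + Q
X(O) = 5/2 + O/2 (X(O) = (O + 5)/2 = (5 + O)/2 = 5/2 + O/2)
q(r, J) = r + r**2 (q(r, J) = r**2 + r = r + r**2)
x(a) = (3 + a)*(4 + a) (x(a) = (3 + a)*(1 + (3 + a)) = (3 + a)*(4 + a))
x(X(18))/(54**2) = (3 + (5/2 + (1/2)*18) + (3 + (5/2 + (1/2)*18))**2)/(54**2) = (3 + (5/2 + 9) + (3 + (5/2 + 9))**2)/2916 = (3 + 23/2 + (3 + 23/2)**2)*(1/2916) = (3 + 23/2 + (29/2)**2)*(1/2916) = (3 + 23/2 + 841/4)*(1/2916) = (899/4)*(1/2916) = 899/11664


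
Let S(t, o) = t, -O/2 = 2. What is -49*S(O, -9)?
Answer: 196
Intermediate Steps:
O = -4 (O = -2*2 = -4)
-49*S(O, -9) = -49*(-4) = 196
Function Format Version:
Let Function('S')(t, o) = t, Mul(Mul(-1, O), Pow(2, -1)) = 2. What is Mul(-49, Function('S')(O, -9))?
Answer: 196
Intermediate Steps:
O = -4 (O = Mul(-2, 2) = -4)
Mul(-49, Function('S')(O, -9)) = Mul(-49, -4) = 196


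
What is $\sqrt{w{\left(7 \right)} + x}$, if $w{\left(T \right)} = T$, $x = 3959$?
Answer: $\sqrt{3966} \approx 62.976$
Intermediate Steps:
$\sqrt{w{\left(7 \right)} + x} = \sqrt{7 + 3959} = \sqrt{3966}$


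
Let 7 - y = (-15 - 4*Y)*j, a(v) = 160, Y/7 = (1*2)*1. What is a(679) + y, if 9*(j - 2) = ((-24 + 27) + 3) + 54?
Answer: 2347/3 ≈ 782.33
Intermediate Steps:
Y = 14 (Y = 7*((1*2)*1) = 7*(2*1) = 7*2 = 14)
j = 26/3 (j = 2 + (((-24 + 27) + 3) + 54)/9 = 2 + ((3 + 3) + 54)/9 = 2 + (6 + 54)/9 = 2 + (1/9)*60 = 2 + 20/3 = 26/3 ≈ 8.6667)
y = 1867/3 (y = 7 - (-15 - 4*14)*26/3 = 7 - (-15 - 56)*26/3 = 7 - (-71)*26/3 = 7 - 1*(-1846/3) = 7 + 1846/3 = 1867/3 ≈ 622.33)
a(679) + y = 160 + 1867/3 = 2347/3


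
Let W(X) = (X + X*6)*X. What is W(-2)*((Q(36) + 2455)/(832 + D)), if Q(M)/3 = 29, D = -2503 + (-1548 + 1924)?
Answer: -10168/185 ≈ -54.962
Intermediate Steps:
D = -2127 (D = -2503 + 376 = -2127)
Q(M) = 87 (Q(M) = 3*29 = 87)
W(X) = 7*X**2 (W(X) = (X + 6*X)*X = (7*X)*X = 7*X**2)
W(-2)*((Q(36) + 2455)/(832 + D)) = (7*(-2)**2)*((87 + 2455)/(832 - 2127)) = (7*4)*(2542/(-1295)) = 28*(2542*(-1/1295)) = 28*(-2542/1295) = -10168/185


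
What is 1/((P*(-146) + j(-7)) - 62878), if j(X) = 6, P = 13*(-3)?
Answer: -1/57178 ≈ -1.7489e-5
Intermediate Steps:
P = -39
1/((P*(-146) + j(-7)) - 62878) = 1/((-39*(-146) + 6) - 62878) = 1/((5694 + 6) - 62878) = 1/(5700 - 62878) = 1/(-57178) = -1/57178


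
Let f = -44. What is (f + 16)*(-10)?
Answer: 280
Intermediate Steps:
(f + 16)*(-10) = (-44 + 16)*(-10) = -28*(-10) = 280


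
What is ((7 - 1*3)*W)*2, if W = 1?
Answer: 8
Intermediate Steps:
((7 - 1*3)*W)*2 = ((7 - 1*3)*1)*2 = ((7 - 3)*1)*2 = (4*1)*2 = 4*2 = 8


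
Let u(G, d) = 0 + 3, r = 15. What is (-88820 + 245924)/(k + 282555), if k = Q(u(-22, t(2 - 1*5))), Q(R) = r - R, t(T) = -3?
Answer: 52368/94189 ≈ 0.55599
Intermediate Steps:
u(G, d) = 3
Q(R) = 15 - R
k = 12 (k = 15 - 1*3 = 15 - 3 = 12)
(-88820 + 245924)/(k + 282555) = (-88820 + 245924)/(12 + 282555) = 157104/282567 = 157104*(1/282567) = 52368/94189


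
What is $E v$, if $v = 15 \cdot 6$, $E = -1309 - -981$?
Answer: $-29520$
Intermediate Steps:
$E = -328$ ($E = -1309 + 981 = -328$)
$v = 90$
$E v = \left(-328\right) 90 = -29520$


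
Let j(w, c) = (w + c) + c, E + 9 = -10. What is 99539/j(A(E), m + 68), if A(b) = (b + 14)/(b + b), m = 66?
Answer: 3782482/10189 ≈ 371.23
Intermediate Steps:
E = -19 (E = -9 - 10 = -19)
A(b) = (14 + b)/(2*b) (A(b) = (14 + b)/((2*b)) = (14 + b)*(1/(2*b)) = (14 + b)/(2*b))
j(w, c) = w + 2*c (j(w, c) = (c + w) + c = w + 2*c)
99539/j(A(E), m + 68) = 99539/((½)*(14 - 19)/(-19) + 2*(66 + 68)) = 99539/((½)*(-1/19)*(-5) + 2*134) = 99539/(5/38 + 268) = 99539/(10189/38) = 99539*(38/10189) = 3782482/10189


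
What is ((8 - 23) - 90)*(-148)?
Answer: 15540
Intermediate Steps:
((8 - 23) - 90)*(-148) = (-15 - 90)*(-148) = -105*(-148) = 15540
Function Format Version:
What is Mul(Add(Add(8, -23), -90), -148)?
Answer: 15540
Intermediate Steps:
Mul(Add(Add(8, -23), -90), -148) = Mul(Add(-15, -90), -148) = Mul(-105, -148) = 15540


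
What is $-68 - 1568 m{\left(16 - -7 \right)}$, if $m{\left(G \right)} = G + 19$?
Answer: $-65924$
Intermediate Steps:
$m{\left(G \right)} = 19 + G$
$-68 - 1568 m{\left(16 - -7 \right)} = -68 - 1568 \left(19 + \left(16 - -7\right)\right) = -68 - 1568 \left(19 + \left(16 + 7\right)\right) = -68 - 1568 \left(19 + 23\right) = -68 - 65856 = -65924$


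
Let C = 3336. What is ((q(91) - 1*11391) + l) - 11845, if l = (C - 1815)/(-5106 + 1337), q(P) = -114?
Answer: -88007671/3769 ≈ -23350.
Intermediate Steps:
l = -1521/3769 (l = (3336 - 1815)/(-5106 + 1337) = 1521/(-3769) = 1521*(-1/3769) = -1521/3769 ≈ -0.40356)
((q(91) - 1*11391) + l) - 11845 = ((-114 - 1*11391) - 1521/3769) - 11845 = ((-114 - 11391) - 1521/3769) - 11845 = (-11505 - 1521/3769) - 11845 = -43363866/3769 - 11845 = -88007671/3769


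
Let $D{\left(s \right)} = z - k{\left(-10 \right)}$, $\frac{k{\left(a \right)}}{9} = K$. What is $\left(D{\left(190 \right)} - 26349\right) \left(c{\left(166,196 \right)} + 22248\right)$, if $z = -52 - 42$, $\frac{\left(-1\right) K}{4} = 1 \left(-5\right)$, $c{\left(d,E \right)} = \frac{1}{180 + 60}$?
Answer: $- \frac{142154067583}{240} \approx -5.9231 \cdot 10^{8}$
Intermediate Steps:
$c{\left(d,E \right)} = \frac{1}{240}$
$K = 20$ ($K = - 4 \cdot 1 \left(-5\right) = \left(-4\right) \left(-5\right) = 20$)
$k{\left(a \right)} = 180$ ($k{\left(a \right)} = 9 \cdot 20 = 180$)
$z = -94$
$D{\left(s \right)} = -274$ ($D{\left(s \right)} = -94 - 180 = -274$)
$\left(D{\left(190 \right)} - 26349\right) \left(c{\left(166,196 \right)} + 22248\right) = \left(-274 - 26349\right) \left(\frac{1}{240} + 22248\right) = \left(-26623\right) \frac{5339521}{240} = - \frac{142154067583}{240}$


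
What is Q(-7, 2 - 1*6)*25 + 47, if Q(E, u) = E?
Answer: -128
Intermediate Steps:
Q(-7, 2 - 1*6)*25 + 47 = -7*25 + 47 = -175 + 47 = -128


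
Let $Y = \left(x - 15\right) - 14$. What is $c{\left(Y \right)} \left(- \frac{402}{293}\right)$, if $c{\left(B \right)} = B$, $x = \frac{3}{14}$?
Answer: $\frac{81003}{2051} \approx 39.494$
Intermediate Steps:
$x = \frac{3}{14}$ ($x = 3 \cdot \frac{1}{14} = \frac{3}{14} \approx 0.21429$)
$Y = - \frac{403}{14}$ ($Y = \left(\frac{3}{14} - 15\right) - 14 = - \frac{207}{14} - 14 = - \frac{403}{14} \approx -28.786$)
$c{\left(Y \right)} \left(- \frac{402}{293}\right) = - \frac{403 \left(- \frac{402}{293}\right)}{14} = - \frac{403 \left(\left(-402\right) \frac{1}{293}\right)}{14} = \left(- \frac{403}{14}\right) \left(- \frac{402}{293}\right) = \frac{81003}{2051}$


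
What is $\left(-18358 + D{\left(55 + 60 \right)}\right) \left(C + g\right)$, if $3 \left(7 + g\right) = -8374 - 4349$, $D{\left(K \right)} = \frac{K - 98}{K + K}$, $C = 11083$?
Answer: $- \frac{5771915541}{46} \approx -1.2548 \cdot 10^{8}$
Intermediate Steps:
$D{\left(K \right)} = \frac{-98 + K}{2 K}$
$g = -4248$ ($g = -7 + \frac{-8374 - 4349}{3} = -7 + \frac{1}{3} \left(-12723\right) = -7 - 4241 = -4248$)
$\left(-18358 + D{\left(55 + 60 \right)}\right) \left(C + g\right) = \left(-18358 + \frac{-98 + \left(55 + 60\right)}{2 \left(55 + 60\right)}\right) \left(11083 - 4248\right) = \left(-18358 + \frac{-98 + 115}{2 \cdot 115}\right) 6835 = \left(-18358 + \frac{1}{2} \cdot \frac{1}{115} \cdot 17\right) 6835 = \left(-18358 + \frac{17}{230}\right) 6835 = \left(- \frac{4222323}{230}\right) 6835 = - \frac{5771915541}{46}$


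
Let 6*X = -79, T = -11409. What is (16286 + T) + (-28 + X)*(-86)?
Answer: 25252/3 ≈ 8417.3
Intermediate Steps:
X = -79/6 (X = (⅙)*(-79) = -79/6 ≈ -13.167)
(16286 + T) + (-28 + X)*(-86) = (16286 - 11409) + (-28 - 79/6)*(-86) = 4877 - 247/6*(-86) = 4877 + 10621/3 = 25252/3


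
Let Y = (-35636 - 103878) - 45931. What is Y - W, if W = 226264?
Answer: -411709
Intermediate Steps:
Y = -185445 (Y = -139514 - 45931 = -185445)
Y - W = -185445 - 1*226264 = -185445 - 226264 = -411709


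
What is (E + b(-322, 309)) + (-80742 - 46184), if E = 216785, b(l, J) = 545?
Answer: 90404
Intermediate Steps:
(E + b(-322, 309)) + (-80742 - 46184) = (216785 + 545) + (-80742 - 46184) = 217330 - 126926 = 90404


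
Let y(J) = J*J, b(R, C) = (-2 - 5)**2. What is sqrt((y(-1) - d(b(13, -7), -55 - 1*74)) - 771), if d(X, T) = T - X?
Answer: 4*I*sqrt(37) ≈ 24.331*I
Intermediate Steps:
b(R, C) = 49 (b(R, C) = (-7)**2 = 49)
y(J) = J**2
sqrt((y(-1) - d(b(13, -7), -55 - 1*74)) - 771) = sqrt(((-1)**2 - ((-55 - 1*74) - 1*49)) - 771) = sqrt((1 - ((-55 - 74) - 49)) - 771) = sqrt((1 - (-129 - 49)) - 771) = sqrt((1 - 1*(-178)) - 771) = sqrt((1 + 178) - 771) = sqrt(179 - 771) = sqrt(-592) = 4*I*sqrt(37)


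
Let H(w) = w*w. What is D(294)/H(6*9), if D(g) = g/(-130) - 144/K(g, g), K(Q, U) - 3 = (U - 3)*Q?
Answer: -466157/600610140 ≈ -0.00077614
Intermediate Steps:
K(Q, U) = 3 + Q*(-3 + U) (K(Q, U) = 3 + (U - 3)*Q = 3 + (-3 + U)*Q = 3 + Q*(-3 + U))
H(w) = w²
D(g) = -144/(3 + g² - 3*g) - g/130 (D(g) = g/(-130) - 144/(3 - 3*g + g*g) = g*(-1/130) - 144/(3 - 3*g + g²) = -g/130 - 144/(3 + g² - 3*g) = -144/(3 + g² - 3*g) - g/130)
D(294)/H(6*9) = ((-18720 - 1*294*(3 + 294² - 3*294))/(130*(3 + 294² - 3*294)))/((6*9)²) = ((-18720 - 1*294*(3 + 86436 - 882))/(130*(3 + 86436 - 882)))/(54²) = ((1/130)*(-18720 - 1*294*85557)/85557)/2916 = ((1/130)*(1/85557)*(-18720 - 25153758))*(1/2916) = ((1/130)*(1/85557)*(-25172478))*(1/2916) = -4195413/1853735*1/2916 = -466157/600610140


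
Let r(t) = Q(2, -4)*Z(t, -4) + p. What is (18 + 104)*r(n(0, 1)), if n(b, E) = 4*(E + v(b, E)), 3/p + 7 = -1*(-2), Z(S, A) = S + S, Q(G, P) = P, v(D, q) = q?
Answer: -39406/5 ≈ -7881.2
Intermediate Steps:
Z(S, A) = 2*S
p = -3/5 (p = 3/(-7 - 1*(-2)) = 3/(-7 + 2) = 3/(-5) = 3*(-1/5) = -3/5 ≈ -0.60000)
n(b, E) = 8*E (n(b, E) = 4*(E + E) = 4*(2*E) = 8*E)
r(t) = -3/5 - 8*t (r(t) = -8*t - 3/5 = -3/5 - 8*t)
(18 + 104)*r(n(0, 1)) = (18 + 104)*(-3/5 - 64) = 122*(-3/5 - 8*8) = 122*(-3/5 - 64) = 122*(-323/5) = -39406/5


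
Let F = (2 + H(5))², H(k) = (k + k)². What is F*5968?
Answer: 62091072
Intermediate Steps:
H(k) = 4*k² (H(k) = (2*k)² = 4*k²)
F = 10404 (F = (2 + 4*5²)² = (2 + 4*25)² = (2 + 100)² = 102² = 10404)
F*5968 = 10404*5968 = 62091072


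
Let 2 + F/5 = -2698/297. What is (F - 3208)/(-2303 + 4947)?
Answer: -242309/196317 ≈ -1.2343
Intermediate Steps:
F = -16460/297 (F = -10 + 5*(-2698/297) = -10 - 13490/297 = -16460/297 ≈ -55.421)
(F - 3208)/(-2303 + 4947) = (-16460/297 - 3208)/(-2303 + 4947) = -969236/297/2644 = -969236/297*1/2644 = -242309/196317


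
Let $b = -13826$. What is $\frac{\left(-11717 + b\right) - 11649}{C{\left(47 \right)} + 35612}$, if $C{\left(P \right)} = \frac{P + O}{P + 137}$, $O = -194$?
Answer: $- \frac{6843328}{6552461} \approx -1.0444$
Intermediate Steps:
$C{\left(P \right)} = \frac{-194 + P}{137 + P}$ ($C{\left(P \right)} = \frac{P - 194}{P + 137} = \frac{-194 + P}{137 + P}$)
$\frac{\left(-11717 + b\right) - 11649}{C{\left(47 \right)} + 35612} = \frac{\left(-11717 - 13826\right) - 11649}{\frac{-194 + 47}{137 + 47} + 35612} = \frac{-25543 - 11649}{\frac{1}{184} \left(-147\right) + 35612} = - \frac{37192}{\frac{1}{184} \left(-147\right) + 35612} = - \frac{37192}{- \frac{147}{184} + 35612} = - \frac{37192}{\frac{6552461}{184}} = \left(-37192\right) \frac{184}{6552461} = - \frac{6843328}{6552461}$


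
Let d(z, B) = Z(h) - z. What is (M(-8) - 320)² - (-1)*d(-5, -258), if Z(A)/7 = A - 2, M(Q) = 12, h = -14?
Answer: 94757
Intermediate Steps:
Z(A) = -14 + 7*A (Z(A) = 7*(A - 2) = 7*(-2 + A) = -14 + 7*A)
d(z, B) = -112 - z (d(z, B) = (-14 + 7*(-14)) - z = (-14 - 98) - z = -112 - z)
(M(-8) - 320)² - (-1)*d(-5, -258) = (12 - 320)² - (-1)*(-112 - 1*(-5)) = (-308)² - (-1)*(-112 + 5) = 94864 - (-1)*(-107) = 94864 - 1*107 = 94864 - 107 = 94757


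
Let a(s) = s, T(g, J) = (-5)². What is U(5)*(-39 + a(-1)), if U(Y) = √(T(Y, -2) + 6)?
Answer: -40*√31 ≈ -222.71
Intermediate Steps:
T(g, J) = 25
U(Y) = √31 (U(Y) = √(25 + 6) = √31)
U(5)*(-39 + a(-1)) = √31*(-39 - 1) = √31*(-40) = -40*√31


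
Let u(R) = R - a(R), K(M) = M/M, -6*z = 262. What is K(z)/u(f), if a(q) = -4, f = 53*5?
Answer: 1/269 ≈ 0.0037175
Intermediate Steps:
f = 265
z = -131/3 (z = -1/6*262 = -131/3 ≈ -43.667)
K(M) = 1
u(R) = 4 + R (u(R) = R - 1*(-4) = R + 4 = 4 + R)
K(z)/u(f) = 1/(4 + 265) = 1/269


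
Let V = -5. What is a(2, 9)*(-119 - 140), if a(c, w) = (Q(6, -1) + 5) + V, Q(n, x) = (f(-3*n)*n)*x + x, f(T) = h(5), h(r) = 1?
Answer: 1813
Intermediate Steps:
f(T) = 1
Q(n, x) = x + n*x (Q(n, x) = (1*n)*x + x = n*x + x = x + n*x)
a(c, w) = -7 (a(c, w) = (-(1 + 6) + 5) - 5 = (-1*7 + 5) - 5 = (-7 + 5) - 5 = -2 - 5 = -7)
a(2, 9)*(-119 - 140) = -7*(-119 - 140) = -7*(-259) = 1813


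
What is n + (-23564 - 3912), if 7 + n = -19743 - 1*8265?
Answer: -55491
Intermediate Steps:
n = -28015 (n = -7 + (-19743 - 1*8265) = -7 + (-19743 - 8265) = -7 - 28008 = -28015)
n + (-23564 - 3912) = -28015 + (-23564 - 3912) = -28015 - 27476 = -55491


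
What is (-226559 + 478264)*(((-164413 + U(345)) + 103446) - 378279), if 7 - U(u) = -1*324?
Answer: -110477100075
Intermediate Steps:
U(u) = 331 (U(u) = 7 - (-1)*324 = 7 - 1*(-324) = 7 + 324 = 331)
(-226559 + 478264)*(((-164413 + U(345)) + 103446) - 378279) = (-226559 + 478264)*(((-164413 + 331) + 103446) - 378279) = 251705*((-164082 + 103446) - 378279) = 251705*(-60636 - 378279) = 251705*(-438915) = -110477100075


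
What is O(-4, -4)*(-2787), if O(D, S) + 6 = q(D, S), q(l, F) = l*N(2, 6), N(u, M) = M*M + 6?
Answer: 484938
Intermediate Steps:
N(u, M) = 6 + M² (N(u, M) = M² + 6 = 6 + M²)
q(l, F) = 42*l (q(l, F) = l*(6 + 6²) = l*(6 + 36) = l*42 = 42*l)
O(D, S) = -6 + 42*D
O(-4, -4)*(-2787) = (-6 + 42*(-4))*(-2787) = (-6 - 168)*(-2787) = -174*(-2787) = 484938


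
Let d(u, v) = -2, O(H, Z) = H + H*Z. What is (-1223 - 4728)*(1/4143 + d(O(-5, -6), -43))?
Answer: 49304035/4143 ≈ 11901.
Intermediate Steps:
(-1223 - 4728)*(1/4143 + d(O(-5, -6), -43)) = (-1223 - 4728)*(1/4143 - 2) = -5951*(1/4143 - 2) = -5951*(-8285/4143) = 49304035/4143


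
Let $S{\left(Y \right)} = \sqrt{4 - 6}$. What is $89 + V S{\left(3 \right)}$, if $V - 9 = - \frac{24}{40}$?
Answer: $89 + \frac{42 i \sqrt{2}}{5} \approx 89.0 + 11.879 i$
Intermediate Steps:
$S{\left(Y \right)} = i \sqrt{2}$ ($S{\left(Y \right)} = \sqrt{-2} = i \sqrt{2}$)
$V = \frac{42}{5}$ ($V = 9 - \frac{24}{40} = 9 - \frac{3}{5} = \frac{42}{5} \approx 8.4$)
$89 + V S{\left(3 \right)} = 89 + \frac{42 i \sqrt{2}}{5}$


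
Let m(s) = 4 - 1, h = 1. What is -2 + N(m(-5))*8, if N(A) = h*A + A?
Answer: 46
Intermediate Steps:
m(s) = 3
N(A) = 2*A (N(A) = 1*A + A = A + A = 2*A)
-2 + N(m(-5))*8 = -2 + (2*3)*8 = -2 + 6*8 = -2 + 48 = 46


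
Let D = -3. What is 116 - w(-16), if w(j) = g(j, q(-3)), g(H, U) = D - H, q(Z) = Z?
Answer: 103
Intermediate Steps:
g(H, U) = -3 - H
w(j) = -3 - j
116 - w(-16) = 116 - (-3 - 1*(-16)) = 116 - (-3 + 16) = 116 - 1*13 = 116 - 13 = 103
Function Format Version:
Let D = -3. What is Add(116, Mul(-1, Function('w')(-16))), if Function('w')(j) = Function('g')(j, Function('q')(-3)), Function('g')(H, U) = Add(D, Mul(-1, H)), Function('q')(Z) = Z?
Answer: 103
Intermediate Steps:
Function('g')(H, U) = Add(-3, Mul(-1, H))
Function('w')(j) = Add(-3, Mul(-1, j))
Add(116, Mul(-1, Function('w')(-16))) = Add(116, Mul(-1, Add(-3, Mul(-1, -16)))) = Add(116, Mul(-1, Add(-3, 16))) = Add(116, Mul(-1, 13)) = Add(116, -13) = 103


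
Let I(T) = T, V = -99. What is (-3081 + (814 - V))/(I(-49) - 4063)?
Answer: 271/514 ≈ 0.52724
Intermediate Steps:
(-3081 + (814 - V))/(I(-49) - 4063) = (-3081 + (814 - 1*(-99)))/(-49 - 4063) = (-3081 + (814 + 99))/(-4112) = (-3081 + 913)*(-1/4112) = -2168*(-1/4112) = 271/514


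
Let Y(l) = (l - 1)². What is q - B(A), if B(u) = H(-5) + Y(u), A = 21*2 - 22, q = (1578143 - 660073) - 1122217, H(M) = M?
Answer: -204503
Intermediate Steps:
Y(l) = (-1 + l)²
q = -204147 (q = 918070 - 1122217 = -204147)
A = 20 (A = 42 - 22 = 20)
B(u) = -5 + (-1 + u)²
q - B(A) = -204147 - (-5 + (-1 + 20)²) = -204147 - (-5 + 19²) = -204147 - (-5 + 361) = -204147 - 1*356 = -204147 - 356 = -204503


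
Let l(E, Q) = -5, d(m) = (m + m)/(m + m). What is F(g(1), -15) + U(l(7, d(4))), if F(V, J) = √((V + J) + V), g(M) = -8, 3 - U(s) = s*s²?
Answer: 128 + I*√31 ≈ 128.0 + 5.5678*I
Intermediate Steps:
d(m) = 1 (d(m) = (2*m)/((2*m)) = (2*m)*(1/(2*m)) = 1)
U(s) = 3 - s³ (U(s) = 3 - s*s² = 3 - s³)
F(V, J) = √(J + 2*V) (F(V, J) = √((J + V) + V) = √(J + 2*V))
F(g(1), -15) + U(l(7, d(4))) = √(-15 + 2*(-8)) + (3 - 1*(-5)³) = √(-15 - 16) + (3 - 1*(-125)) = √(-31) + (3 + 125) = I*√31 + 128 = 128 + I*√31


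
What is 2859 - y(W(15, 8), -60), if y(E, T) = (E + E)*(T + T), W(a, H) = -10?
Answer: 459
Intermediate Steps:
y(E, T) = 4*E*T (y(E, T) = (2*E)*(2*T) = 4*E*T)
2859 - y(W(15, 8), -60) = 2859 - 4*(-10)*(-60) = 2859 - 1*2400 = 2859 - 2400 = 459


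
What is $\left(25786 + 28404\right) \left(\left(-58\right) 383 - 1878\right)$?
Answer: $-1305545480$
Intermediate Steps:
$\left(25786 + 28404\right) \left(\left(-58\right) 383 - 1878\right) = 54190 \left(-22214 - 1878\right) = 54190 \left(-24092\right) = -1305545480$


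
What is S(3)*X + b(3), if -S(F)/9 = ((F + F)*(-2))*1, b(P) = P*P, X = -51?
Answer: -5499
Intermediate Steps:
b(P) = P²
S(F) = 36*F (S(F) = -9*(F + F)*(-2) = -9*(2*F)*(-2) = -9*(-4*F) = -(-36)*F = 36*F)
S(3)*X + b(3) = (36*3)*(-51) + 3² = 108*(-51) + 9 = -5508 + 9 = -5499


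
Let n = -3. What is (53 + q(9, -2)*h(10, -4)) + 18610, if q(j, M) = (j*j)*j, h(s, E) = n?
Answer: 16476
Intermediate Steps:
h(s, E) = -3
q(j, M) = j**3 (q(j, M) = j**2*j = j**3)
(53 + q(9, -2)*h(10, -4)) + 18610 = (53 + 9**3*(-3)) + 18610 = (53 + 729*(-3)) + 18610 = (53 - 2187) + 18610 = -2134 + 18610 = 16476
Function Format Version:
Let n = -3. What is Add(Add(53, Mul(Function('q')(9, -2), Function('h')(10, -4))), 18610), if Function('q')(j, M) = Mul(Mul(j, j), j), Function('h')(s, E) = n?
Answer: 16476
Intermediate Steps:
Function('h')(s, E) = -3
Function('q')(j, M) = Pow(j, 3) (Function('q')(j, M) = Mul(Pow(j, 2), j) = Pow(j, 3))
Add(Add(53, Mul(Function('q')(9, -2), Function('h')(10, -4))), 18610) = Add(Add(53, Mul(Pow(9, 3), -3)), 18610) = Add(Add(53, Mul(729, -3)), 18610) = Add(Add(53, -2187), 18610) = Add(-2134, 18610) = 16476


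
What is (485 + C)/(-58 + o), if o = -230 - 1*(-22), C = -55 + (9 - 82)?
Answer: -51/38 ≈ -1.3421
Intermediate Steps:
C = -128 (C = -55 - 73 = -128)
o = -208 (o = -230 + 22 = -208)
(485 + C)/(-58 + o) = (485 - 128)/(-58 - 208) = 357/(-266) = 357*(-1/266) = -51/38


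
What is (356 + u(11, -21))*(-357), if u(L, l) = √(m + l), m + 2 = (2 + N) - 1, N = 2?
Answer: -127092 - 714*I*√5 ≈ -1.2709e+5 - 1596.6*I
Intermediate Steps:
m = 1 (m = -2 + ((2 + 2) - 1) = -2 + (4 - 1) = -2 + 3 = 1)
u(L, l) = √(1 + l)
(356 + u(11, -21))*(-357) = (356 + √(1 - 21))*(-357) = (356 + √(-20))*(-357) = (356 + 2*I*√5)*(-357) = -127092 - 714*I*√5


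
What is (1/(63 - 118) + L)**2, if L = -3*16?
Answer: 6974881/3025 ≈ 2305.7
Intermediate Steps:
L = -48
(1/(63 - 118) + L)**2 = (1/(63 - 118) - 48)**2 = (1/(-55) - 48)**2 = (-1/55 - 48)**2 = (-2641/55)**2 = 6974881/3025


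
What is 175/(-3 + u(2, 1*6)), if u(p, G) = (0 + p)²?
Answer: 175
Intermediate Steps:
u(p, G) = p²
175/(-3 + u(2, 1*6)) = 175/(-3 + 2²) = 175/(-3 + 4) = 175/1 = 175*1 = 175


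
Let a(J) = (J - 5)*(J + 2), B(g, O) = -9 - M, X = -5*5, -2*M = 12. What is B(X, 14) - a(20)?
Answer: -333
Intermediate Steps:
M = -6 (M = -½*12 = -6)
X = -25
B(g, O) = -3 (B(g, O) = -9 - 1*(-6) = -9 + 6 = -3)
a(J) = (-5 + J)*(2 + J)
B(X, 14) - a(20) = -3 - (-10 + 20² - 3*20) = -3 - (-10 + 400 - 60) = -3 - 1*330 = -3 - 330 = -333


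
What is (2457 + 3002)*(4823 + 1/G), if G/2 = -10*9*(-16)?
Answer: 75826825619/2880 ≈ 2.6329e+7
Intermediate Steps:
G = 2880 (G = 2*(-10*9*(-16)) = 2*(-90*(-16)) = 2*1440 = 2880)
(2457 + 3002)*(4823 + 1/G) = (2457 + 3002)*(4823 + 1/2880) = 5459*(4823 + 1/2880) = 5459*(13890241/2880) = 75826825619/2880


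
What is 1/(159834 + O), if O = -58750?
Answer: 1/101084 ≈ 9.8928e-6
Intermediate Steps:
1/(159834 + O) = 1/(159834 - 58750) = 1/101084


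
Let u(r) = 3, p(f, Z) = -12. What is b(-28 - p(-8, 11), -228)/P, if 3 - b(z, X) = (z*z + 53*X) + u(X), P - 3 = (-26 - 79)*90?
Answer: -11828/9447 ≈ -1.2520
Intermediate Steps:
P = -9447 (P = 3 + (-26 - 79)*90 = 3 - 105*90 = 3 - 9450 = -9447)
b(z, X) = -z² - 53*X (b(z, X) = 3 - ((z*z + 53*X) + 3) = 3 - ((z² + 53*X) + 3) = 3 - (3 + z² + 53*X) = 3 + (-3 - z² - 53*X) = -z² - 53*X)
b(-28 - p(-8, 11), -228)/P = (-(-28 - 1*(-12))² - 53*(-228))/(-9447) = (-(-28 + 12)² + 12084)*(-1/9447) = (-1*(-16)² + 12084)*(-1/9447) = (-1*256 + 12084)*(-1/9447) = (-256 + 12084)*(-1/9447) = 11828*(-1/9447) = -11828/9447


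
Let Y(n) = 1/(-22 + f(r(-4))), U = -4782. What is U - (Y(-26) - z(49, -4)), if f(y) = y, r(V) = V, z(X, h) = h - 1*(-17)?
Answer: -123993/26 ≈ -4769.0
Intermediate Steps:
z(X, h) = 17 + h (z(X, h) = h + 17 = 17 + h)
Y(n) = -1/26 (Y(n) = 1/(-22 - 4) = 1/(-26) = -1/26)
U - (Y(-26) - z(49, -4)) = -4782 - (-1/26 - (17 - 4)) = -4782 - (-1/26 - 1*13) = -4782 - (-1/26 - 13) = -4782 - 1*(-339/26) = -4782 + 339/26 = -123993/26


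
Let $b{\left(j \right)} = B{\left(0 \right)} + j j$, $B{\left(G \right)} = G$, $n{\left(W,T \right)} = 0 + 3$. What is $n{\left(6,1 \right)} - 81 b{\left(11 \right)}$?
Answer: $-9798$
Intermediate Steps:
$n{\left(W,T \right)} = 3$
$b{\left(j \right)} = j^{2}$ ($b{\left(j \right)} = 0 + j j = 0 + j^{2} = j^{2}$)
$n{\left(6,1 \right)} - 81 b{\left(11 \right)} = 3 - 81 \cdot 11^{2} = 3 - 9801 = -9798$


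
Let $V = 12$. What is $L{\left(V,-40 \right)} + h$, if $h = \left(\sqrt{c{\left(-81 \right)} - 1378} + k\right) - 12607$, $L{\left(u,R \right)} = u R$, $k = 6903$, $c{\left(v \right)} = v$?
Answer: $-6184 + i \sqrt{1459} \approx -6184.0 + 38.197 i$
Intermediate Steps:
$L{\left(u,R \right)} = R u$
$h = -5704 + i \sqrt{1459}$ ($h = \left(\sqrt{-81 - 1378} + 6903\right) - 12607 = \left(\sqrt{-1459} + 6903\right) - 12607 = \left(i \sqrt{1459} + 6903\right) - 12607 = \left(6903 + i \sqrt{1459}\right) - 12607 = -5704 + i \sqrt{1459} \approx -5704.0 + 38.197 i$)
$L{\left(V,-40 \right)} + h = \left(-40\right) 12 - \left(5704 - i \sqrt{1459}\right) = -480 - \left(5704 - i \sqrt{1459}\right) = -6184 + i \sqrt{1459}$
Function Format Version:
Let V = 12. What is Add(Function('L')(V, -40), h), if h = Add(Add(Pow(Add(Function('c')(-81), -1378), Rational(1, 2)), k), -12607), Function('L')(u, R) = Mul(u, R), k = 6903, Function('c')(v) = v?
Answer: Add(-6184, Mul(I, Pow(1459, Rational(1, 2)))) ≈ Add(-6184.0, Mul(38.197, I))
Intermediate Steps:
Function('L')(u, R) = Mul(R, u)
h = Add(-5704, Mul(I, Pow(1459, Rational(1, 2)))) (h = Add(Add(Pow(Add(-81, -1378), Rational(1, 2)), 6903), -12607) = Add(Add(Pow(-1459, Rational(1, 2)), 6903), -12607) = Add(Add(Mul(I, Pow(1459, Rational(1, 2))), 6903), -12607) = Add(Add(6903, Mul(I, Pow(1459, Rational(1, 2)))), -12607) = Add(-5704, Mul(I, Pow(1459, Rational(1, 2)))) ≈ Add(-5704.0, Mul(38.197, I)))
Add(Function('L')(V, -40), h) = Add(Mul(-40, 12), Add(-5704, Mul(I, Pow(1459, Rational(1, 2))))) = Add(-480, Add(-5704, Mul(I, Pow(1459, Rational(1, 2))))) = Add(-6184, Mul(I, Pow(1459, Rational(1, 2))))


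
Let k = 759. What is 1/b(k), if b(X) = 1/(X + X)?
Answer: 1518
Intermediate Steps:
b(X) = 1/(2*X)
1/b(k) = 1/((½)/759) = 1/((½)*(1/759)) = 1/(1/1518) = 1518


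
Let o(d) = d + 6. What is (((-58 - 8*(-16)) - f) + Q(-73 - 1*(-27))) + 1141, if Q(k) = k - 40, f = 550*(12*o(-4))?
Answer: -12075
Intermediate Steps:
o(d) = 6 + d
f = 13200 (f = 550*(12*(6 - 4)) = 550*(12*2) = 550*24 = 13200)
Q(k) = -40 + k
(((-58 - 8*(-16)) - f) + Q(-73 - 1*(-27))) + 1141 = (((-58 - 8*(-16)) - 1*13200) + (-40 + (-73 - 1*(-27)))) + 1141 = (((-58 + 128) - 13200) + (-40 + (-73 + 27))) + 1141 = ((70 - 13200) + (-40 - 46)) + 1141 = (-13130 - 86) + 1141 = -13216 + 1141 = -12075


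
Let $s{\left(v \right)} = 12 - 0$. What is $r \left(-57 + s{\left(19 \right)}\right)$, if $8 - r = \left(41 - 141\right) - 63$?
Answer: $-7695$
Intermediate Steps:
$s{\left(v \right)} = 12$ ($s{\left(v \right)} = 12 + 0 = 12$)
$r = 171$ ($r = 8 - \left(\left(41 - 141\right) - 63\right) = 8 - \left(-100 - 63\right) = 8 - -163 = 8 + 163 = 171$)
$r \left(-57 + s{\left(19 \right)}\right) = 171 \left(-57 + 12\right) = 171 \left(-45\right) = -7695$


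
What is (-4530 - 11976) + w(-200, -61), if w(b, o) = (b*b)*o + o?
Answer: -2456567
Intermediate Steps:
w(b, o) = o + o*b² (w(b, o) = b²*o + o = o*b² + o = o + o*b²)
(-4530 - 11976) + w(-200, -61) = (-4530 - 11976) - 61*(1 + (-200)²) = -16506 - 61*(1 + 40000) = -16506 - 61*40001 = -16506 - 2440061 = -2456567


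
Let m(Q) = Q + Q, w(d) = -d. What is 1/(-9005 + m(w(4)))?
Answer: -1/9013 ≈ -0.00011095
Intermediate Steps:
m(Q) = 2*Q
1/(-9005 + m(w(4))) = 1/(-9005 + 2*(-1*4)) = 1/(-9005 + 2*(-4)) = 1/(-9005 - 8) = 1/(-9013) = -1/9013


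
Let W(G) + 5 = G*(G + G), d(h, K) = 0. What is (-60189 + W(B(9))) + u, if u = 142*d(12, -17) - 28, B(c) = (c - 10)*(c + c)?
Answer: -59574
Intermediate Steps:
B(c) = 2*c*(-10 + c) (B(c) = (-10 + c)*(2*c) = 2*c*(-10 + c))
u = -28 (u = 142*0 - 28 = 0 - 28 = -28)
W(G) = -5 + 2*G² (W(G) = -5 + G*(G + G) = -5 + G*(2*G) = -5 + 2*G²)
(-60189 + W(B(9))) + u = (-60189 + (-5 + 2*(2*9*(-10 + 9))²)) - 28 = (-60189 + (-5 + 2*(2*9*(-1))²)) - 28 = (-60189 + (-5 + 2*(-18)²)) - 28 = (-60189 + (-5 + 2*324)) - 28 = (-60189 + (-5 + 648)) - 28 = (-60189 + 643) - 28 = -59546 - 28 = -59574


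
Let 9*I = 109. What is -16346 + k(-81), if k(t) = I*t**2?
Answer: 63115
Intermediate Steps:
I = 109/9 (I = (1/9)*109 = 109/9 ≈ 12.111)
k(t) = 109*t**2/9
-16346 + k(-81) = -16346 + (109/9)*(-81)**2 = -16346 + (109/9)*6561 = -16346 + 79461 = 63115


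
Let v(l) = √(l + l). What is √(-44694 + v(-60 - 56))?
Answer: √(-44694 + 2*I*√58) ≈ 0.036 + 211.41*I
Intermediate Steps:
v(l) = √2*√l (v(l) = √(2*l) = √2*√l)
√(-44694 + v(-60 - 56)) = √(-44694 + √2*√(-60 - 56)) = √(-44694 + √2*√(-116)) = √(-44694 + √2*(2*I*√29)) = √(-44694 + 2*I*√58)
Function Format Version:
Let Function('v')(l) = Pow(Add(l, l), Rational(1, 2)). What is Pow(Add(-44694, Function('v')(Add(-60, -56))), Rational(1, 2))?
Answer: Pow(Add(-44694, Mul(2, I, Pow(58, Rational(1, 2)))), Rational(1, 2)) ≈ Add(0.0360, Mul(211.41, I))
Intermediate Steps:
Function('v')(l) = Mul(Pow(2, Rational(1, 2)), Pow(l, Rational(1, 2))) (Function('v')(l) = Pow(Mul(2, l), Rational(1, 2)) = Mul(Pow(2, Rational(1, 2)), Pow(l, Rational(1, 2))))
Pow(Add(-44694, Function('v')(Add(-60, -56))), Rational(1, 2)) = Pow(Add(-44694, Mul(Pow(2, Rational(1, 2)), Pow(Add(-60, -56), Rational(1, 2)))), Rational(1, 2)) = Pow(Add(-44694, Mul(Pow(2, Rational(1, 2)), Pow(-116, Rational(1, 2)))), Rational(1, 2)) = Pow(Add(-44694, Mul(Pow(2, Rational(1, 2)), Mul(2, I, Pow(29, Rational(1, 2))))), Rational(1, 2)) = Pow(Add(-44694, Mul(2, I, Pow(58, Rational(1, 2)))), Rational(1, 2))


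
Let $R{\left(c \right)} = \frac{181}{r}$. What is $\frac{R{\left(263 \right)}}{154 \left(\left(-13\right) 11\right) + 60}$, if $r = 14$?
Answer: $- \frac{181}{307468} \approx -0.00058868$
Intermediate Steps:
$R{\left(c \right)} = \frac{181}{14}$
$\frac{R{\left(263 \right)}}{154 \left(\left(-13\right) 11\right) + 60} = \frac{181}{14 \left(154 \left(\left(-13\right) 11\right) + 60\right)} = \frac{181}{14 \left(154 \left(-143\right) + 60\right)} = \frac{181}{14 \left(-22022 + 60\right)} = \frac{181}{14 \left(-21962\right)} = \frac{181}{14} \left(- \frac{1}{21962}\right) = - \frac{181}{307468}$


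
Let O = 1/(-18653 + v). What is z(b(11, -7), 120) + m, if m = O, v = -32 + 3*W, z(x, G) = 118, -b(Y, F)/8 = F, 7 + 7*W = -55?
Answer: 15455751/130981 ≈ 118.00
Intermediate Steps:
W = -62/7 (W = -1 + (1/7)*(-55) = -1 - 55/7 = -62/7 ≈ -8.8571)
b(Y, F) = -8*F
v = -410/7 (v = -32 + 3*(-62/7) = -32 - 186/7 = -410/7 ≈ -58.571)
O = -7/130981 (O = 1/(-18653 - 410/7) = 1/(-130981/7) = -7/130981 ≈ -5.3443e-5)
m = -7/130981 ≈ -5.3443e-5
z(b(11, -7), 120) + m = 118 - 7/130981 = 15455751/130981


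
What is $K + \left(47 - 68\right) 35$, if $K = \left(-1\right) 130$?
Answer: $-865$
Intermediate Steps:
$K = -130$
$K + \left(47 - 68\right) 35 = -130 + \left(47 - 68\right) 35 = -130 - 735 = -865$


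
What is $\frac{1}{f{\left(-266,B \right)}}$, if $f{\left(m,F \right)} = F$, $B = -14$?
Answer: $- \frac{1}{14} \approx -0.071429$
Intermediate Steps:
$\frac{1}{f{\left(-266,B \right)}} = \frac{1}{-14} = - \frac{1}{14}$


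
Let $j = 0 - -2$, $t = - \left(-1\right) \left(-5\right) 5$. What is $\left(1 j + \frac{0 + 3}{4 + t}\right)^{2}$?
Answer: $\frac{169}{49} \approx 3.449$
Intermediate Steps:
$t = -25$ ($t = - 5 \cdot 5 = \left(-1\right) 25 = -25$)
$j = 2$ ($j = 0 + 2 = 2$)
$\left(1 j + \frac{0 + 3}{4 + t}\right)^{2} = \left(1 \cdot 2 + \frac{0 + 3}{4 - 25}\right)^{2} = \left(2 + \frac{3}{-21}\right)^{2} = \left(2 + 3 \left(- \frac{1}{21}\right)\right)^{2} = \left(2 - \frac{1}{7}\right)^{2} = \left(\frac{13}{7}\right)^{2} = \frac{169}{49}$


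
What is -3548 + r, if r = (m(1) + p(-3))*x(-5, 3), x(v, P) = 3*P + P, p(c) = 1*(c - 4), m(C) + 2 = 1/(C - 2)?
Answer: -3668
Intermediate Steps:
m(C) = -2 + 1/(-2 + C) (m(C) = -2 + 1/(C - 2) = -2 + 1/(-2 + C))
p(c) = -4 + c (p(c) = 1*(-4 + c) = -4 + c)
x(v, P) = 4*P
r = -120 (r = ((5 - 2*1)/(-2 + 1) + (-4 - 3))*(4*3) = ((5 - 2)/(-1) - 7)*12 = (-1*3 - 7)*12 = (-3 - 7)*12 = -10*12 = -120)
-3548 + r = -3548 - 120 = -3668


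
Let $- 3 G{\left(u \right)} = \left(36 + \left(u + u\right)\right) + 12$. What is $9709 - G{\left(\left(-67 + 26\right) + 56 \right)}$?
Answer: $9735$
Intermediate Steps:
$G{\left(u \right)} = -16 - \frac{2 u}{3}$ ($G{\left(u \right)} = - \frac{\left(36 + \left(u + u\right)\right) + 12}{3} = - \frac{\left(36 + 2 u\right) + 12}{3} = - \frac{48 + 2 u}{3} = -16 - \frac{2 u}{3}$)
$9709 - G{\left(\left(-67 + 26\right) + 56 \right)} = 9709 - \left(-16 - \frac{2 \left(\left(-67 + 26\right) + 56\right)}{3}\right) = 9709 - \left(-16 - \frac{2 \left(-41 + 56\right)}{3}\right) = 9709 - \left(-16 - 10\right) = 9709 - -26 = 9709 + 26 = 9735$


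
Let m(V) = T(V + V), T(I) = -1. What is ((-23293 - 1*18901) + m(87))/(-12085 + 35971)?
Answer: -14065/7962 ≈ -1.7665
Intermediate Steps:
m(V) = -1
((-23293 - 1*18901) + m(87))/(-12085 + 35971) = ((-23293 - 1*18901) - 1)/(-12085 + 35971) = ((-23293 - 18901) - 1)/23886 = (-42194 - 1)*(1/23886) = -42195*1/23886 = -14065/7962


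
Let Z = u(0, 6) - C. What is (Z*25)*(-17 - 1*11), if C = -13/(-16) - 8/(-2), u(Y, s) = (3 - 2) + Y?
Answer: 10675/4 ≈ 2668.8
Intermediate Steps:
u(Y, s) = 1 + Y
C = 77/16 (C = -13*(-1/16) - 8*(-½) = 13/16 + 4 = 77/16 ≈ 4.8125)
Z = -61/16 (Z = (1 + 0) - 1*77/16 = 1 - 77/16 = -61/16 ≈ -3.8125)
(Z*25)*(-17 - 1*11) = (-61/16*25)*(-17 - 1*11) = -1525*(-17 - 11)/16 = -1525/16*(-28) = 10675/4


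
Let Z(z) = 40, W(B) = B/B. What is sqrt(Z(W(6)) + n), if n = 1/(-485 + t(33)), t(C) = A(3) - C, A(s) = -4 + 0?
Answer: sqrt(1210982)/174 ≈ 6.3244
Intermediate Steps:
A(s) = -4
W(B) = 1
t(C) = -4 - C
n = -1/522 (n = 1/(-485 + (-4 - 1*33)) = 1/(-485 + (-4 - 33)) = 1/(-485 - 37) = 1/(-522) = -1/522 ≈ -0.0019157)
sqrt(Z(W(6)) + n) = sqrt(40 - 1/522) = sqrt(20879/522) = sqrt(1210982)/174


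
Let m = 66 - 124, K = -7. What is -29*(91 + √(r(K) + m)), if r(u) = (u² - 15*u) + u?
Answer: -2639 - 29*√89 ≈ -2912.6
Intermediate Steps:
r(u) = u² - 14*u
m = -58
-29*(91 + √(r(K) + m)) = -29*(91 + √(-7*(-14 - 7) - 58)) = -29*(91 + √(-7*(-21) - 58)) = -29*(91 + √(147 - 58)) = -29*(91 + √89) = -2639 - 29*√89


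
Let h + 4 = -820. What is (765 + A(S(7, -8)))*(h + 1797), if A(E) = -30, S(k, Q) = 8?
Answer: 715155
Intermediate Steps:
h = -824 (h = -4 - 820 = -824)
(765 + A(S(7, -8)))*(h + 1797) = (765 - 30)*(-824 + 1797) = 735*973 = 715155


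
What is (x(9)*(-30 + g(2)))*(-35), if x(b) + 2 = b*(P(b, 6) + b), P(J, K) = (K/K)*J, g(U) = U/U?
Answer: 162400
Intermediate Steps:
g(U) = 1
P(J, K) = J (P(J, K) = 1*J = J)
x(b) = -2 + 2*b**2 (x(b) = -2 + b*(b + b) = -2 + b*(2*b) = -2 + 2*b**2)
(x(9)*(-30 + g(2)))*(-35) = ((-2 + 2*9**2)*(-30 + 1))*(-35) = ((-2 + 2*81)*(-29))*(-35) = ((-2 + 162)*(-29))*(-35) = (160*(-29))*(-35) = -4640*(-35) = 162400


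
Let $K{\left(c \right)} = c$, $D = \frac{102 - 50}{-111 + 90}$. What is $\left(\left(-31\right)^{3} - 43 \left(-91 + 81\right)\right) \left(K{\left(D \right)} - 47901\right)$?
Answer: $\frac{9845457751}{7} \approx 1.4065 \cdot 10^{9}$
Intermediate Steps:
$D = - \frac{52}{21}$ ($D = \frac{52}{-21} = 52 \left(- \frac{1}{21}\right) = - \frac{52}{21} \approx -2.4762$)
$\left(\left(-31\right)^{3} - 43 \left(-91 + 81\right)\right) \left(K{\left(D \right)} - 47901\right) = \left(\left(-31\right)^{3} - 43 \left(-91 + 81\right)\right) \left(- \frac{52}{21} - 47901\right) = \left(-29791 - -430\right) \left(- \frac{1005973}{21}\right) = \left(-29791 + 430\right) \left(- \frac{1005973}{21}\right) = \left(-29361\right) \left(- \frac{1005973}{21}\right) = \frac{9845457751}{7}$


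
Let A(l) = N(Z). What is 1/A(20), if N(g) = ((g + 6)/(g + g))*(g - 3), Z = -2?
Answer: 1/5 ≈ 0.20000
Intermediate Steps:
N(g) = (-3 + g)*(6 + g)/(2*g) (N(g) = ((6 + g)/((2*g)))*(-3 + g) = ((6 + g)*(1/(2*g)))*(-3 + g) = ((6 + g)/(2*g))*(-3 + g) = (-3 + g)*(6 + g)/(2*g))
A(l) = 5 (A(l) = (1/2)*(-18 - 2*(3 - 2))/(-2) = (1/2)*(-1/2)*(-18 - 2*1) = (1/2)*(-1/2)*(-18 - 2) = (1/2)*(-1/2)*(-20) = 5)
1/A(20) = 1/5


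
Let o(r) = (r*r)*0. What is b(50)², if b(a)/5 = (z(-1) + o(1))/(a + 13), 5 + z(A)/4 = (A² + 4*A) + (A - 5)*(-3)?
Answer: 40000/3969 ≈ 10.078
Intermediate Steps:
z(A) = 40 + 4*A + 4*A² (z(A) = -20 + 4*((A² + 4*A) + (A - 5)*(-3)) = -20 + 4*((A² + 4*A) + (-5 + A)*(-3)) = -20 + 4*((A² + 4*A) + (15 - 3*A)) = -20 + 4*(15 + A + A²) = -20 + (60 + 4*A + 4*A²) = 40 + 4*A + 4*A²)
o(r) = 0 (o(r) = r²*0 = 0)
b(a) = 200/(13 + a) (b(a) = 5*(((40 + 4*(-1) + 4*(-1)²) + 0)/(a + 13)) = 5*(((40 - 4 + 4*1) + 0)/(13 + a)) = 5*(((40 - 4 + 4) + 0)/(13 + a)) = 5*((40 + 0)/(13 + a)) = 5*(40/(13 + a)) = 200/(13 + a))
b(50)² = (200/(13 + 50))² = (200/63)² = 40000/3969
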